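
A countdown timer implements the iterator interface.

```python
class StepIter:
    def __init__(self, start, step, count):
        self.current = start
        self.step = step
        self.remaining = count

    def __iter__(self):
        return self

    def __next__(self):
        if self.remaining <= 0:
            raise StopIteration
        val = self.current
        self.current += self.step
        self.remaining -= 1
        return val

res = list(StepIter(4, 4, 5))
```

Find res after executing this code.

Step 1: StepIter starts at 4, increments by 4, for 5 steps:
  Yield 4, then current += 4
  Yield 8, then current += 4
  Yield 12, then current += 4
  Yield 16, then current += 4
  Yield 20, then current += 4
Therefore res = [4, 8, 12, 16, 20].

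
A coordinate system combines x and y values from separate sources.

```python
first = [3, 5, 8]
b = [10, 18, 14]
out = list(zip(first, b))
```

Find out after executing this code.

Step 1: zip pairs elements at same index:
  Index 0: (3, 10)
  Index 1: (5, 18)
  Index 2: (8, 14)
Therefore out = [(3, 10), (5, 18), (8, 14)].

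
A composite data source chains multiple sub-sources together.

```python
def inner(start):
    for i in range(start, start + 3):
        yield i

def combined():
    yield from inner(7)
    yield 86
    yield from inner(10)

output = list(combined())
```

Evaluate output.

Step 1: combined() delegates to inner(7):
  yield 7
  yield 8
  yield 9
Step 2: yield 86
Step 3: Delegates to inner(10):
  yield 10
  yield 11
  yield 12
Therefore output = [7, 8, 9, 86, 10, 11, 12].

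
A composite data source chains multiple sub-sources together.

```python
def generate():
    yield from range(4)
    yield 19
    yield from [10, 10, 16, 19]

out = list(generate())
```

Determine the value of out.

Step 1: Trace yields in order:
  yield 0
  yield 1
  yield 2
  yield 3
  yield 19
  yield 10
  yield 10
  yield 16
  yield 19
Therefore out = [0, 1, 2, 3, 19, 10, 10, 16, 19].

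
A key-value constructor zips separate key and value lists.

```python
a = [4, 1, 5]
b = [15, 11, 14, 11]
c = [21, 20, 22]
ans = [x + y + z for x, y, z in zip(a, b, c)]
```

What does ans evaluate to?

Step 1: zip three lists (truncates to shortest, len=3):
  4 + 15 + 21 = 40
  1 + 11 + 20 = 32
  5 + 14 + 22 = 41
Therefore ans = [40, 32, 41].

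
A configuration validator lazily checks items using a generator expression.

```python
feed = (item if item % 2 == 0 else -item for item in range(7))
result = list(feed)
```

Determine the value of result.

Step 1: For each item in range(7), yield item if even, else -item:
  item=0: even, yield 0
  item=1: odd, yield -1
  item=2: even, yield 2
  item=3: odd, yield -3
  item=4: even, yield 4
  item=5: odd, yield -5
  item=6: even, yield 6
Therefore result = [0, -1, 2, -3, 4, -5, 6].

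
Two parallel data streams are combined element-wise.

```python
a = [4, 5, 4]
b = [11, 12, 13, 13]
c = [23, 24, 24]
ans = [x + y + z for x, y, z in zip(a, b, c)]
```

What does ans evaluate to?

Step 1: zip three lists (truncates to shortest, len=3):
  4 + 11 + 23 = 38
  5 + 12 + 24 = 41
  4 + 13 + 24 = 41
Therefore ans = [38, 41, 41].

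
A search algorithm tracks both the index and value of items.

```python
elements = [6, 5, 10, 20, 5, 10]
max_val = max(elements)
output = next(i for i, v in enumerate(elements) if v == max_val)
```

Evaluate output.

Step 1: max([6, 5, 10, 20, 5, 10]) = 20.
Step 2: Find first index where value == 20:
  Index 0: 6 != 20
  Index 1: 5 != 20
  Index 2: 10 != 20
  Index 3: 20 == 20, found!
Therefore output = 3.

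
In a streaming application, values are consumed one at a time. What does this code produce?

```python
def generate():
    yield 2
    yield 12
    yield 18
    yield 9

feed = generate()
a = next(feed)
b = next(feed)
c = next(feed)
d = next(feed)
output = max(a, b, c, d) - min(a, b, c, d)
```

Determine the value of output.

Step 1: Create generator and consume all values:
  a = next(feed) = 2
  b = next(feed) = 12
  c = next(feed) = 18
  d = next(feed) = 9
Step 2: max = 18, min = 2, output = 18 - 2 = 16.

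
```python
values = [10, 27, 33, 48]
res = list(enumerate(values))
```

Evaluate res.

Step 1: enumerate pairs each element with its index:
  (0, 10)
  (1, 27)
  (2, 33)
  (3, 48)
Therefore res = [(0, 10), (1, 27), (2, 33), (3, 48)].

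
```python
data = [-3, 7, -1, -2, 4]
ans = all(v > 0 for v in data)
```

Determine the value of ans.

Step 1: Check v > 0 for each element in [-3, 7, -1, -2, 4]:
  -3 > 0: False
  7 > 0: True
  -1 > 0: False
  -2 > 0: False
  4 > 0: True
Step 2: all() returns False.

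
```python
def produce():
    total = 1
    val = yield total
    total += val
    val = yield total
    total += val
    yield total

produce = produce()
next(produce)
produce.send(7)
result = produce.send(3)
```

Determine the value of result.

Step 1: next() -> yield total=1.
Step 2: send(7) -> val=7, total = 1+7 = 8, yield 8.
Step 3: send(3) -> val=3, total = 8+3 = 11, yield 11.
Therefore result = 11.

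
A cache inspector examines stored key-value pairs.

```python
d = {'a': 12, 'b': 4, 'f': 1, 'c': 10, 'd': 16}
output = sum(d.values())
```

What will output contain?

Step 1: d.values() = [12, 4, 1, 10, 16].
Step 2: sum = 43.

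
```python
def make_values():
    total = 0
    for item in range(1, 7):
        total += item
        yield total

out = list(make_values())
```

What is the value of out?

Step 1: Generator accumulates running sum:
  item=1: total = 1, yield 1
  item=2: total = 3, yield 3
  item=3: total = 6, yield 6
  item=4: total = 10, yield 10
  item=5: total = 15, yield 15
  item=6: total = 21, yield 21
Therefore out = [1, 3, 6, 10, 15, 21].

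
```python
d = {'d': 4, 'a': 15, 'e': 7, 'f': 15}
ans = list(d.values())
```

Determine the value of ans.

Step 1: d.values() returns the dictionary values in insertion order.
Therefore ans = [4, 15, 7, 15].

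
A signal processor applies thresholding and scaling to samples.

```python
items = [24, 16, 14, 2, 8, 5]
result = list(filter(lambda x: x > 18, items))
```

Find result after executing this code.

Step 1: Filter elements > 18:
  24: kept
  16: removed
  14: removed
  2: removed
  8: removed
  5: removed
Therefore result = [24].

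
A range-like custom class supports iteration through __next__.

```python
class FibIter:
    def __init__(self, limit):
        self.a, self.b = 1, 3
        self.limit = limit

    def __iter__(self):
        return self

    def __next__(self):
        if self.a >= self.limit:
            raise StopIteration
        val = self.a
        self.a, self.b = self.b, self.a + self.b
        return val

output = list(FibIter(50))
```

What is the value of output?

Step 1: Fibonacci-like sequence (a=1, b=3) until >= 50:
  Yield 1, then a,b = 3,4
  Yield 3, then a,b = 4,7
  Yield 4, then a,b = 7,11
  Yield 7, then a,b = 11,18
  Yield 11, then a,b = 18,29
  Yield 18, then a,b = 29,47
  Yield 29, then a,b = 47,76
  Yield 47, then a,b = 76,123
Step 2: 76 >= 50, stop.
Therefore output = [1, 3, 4, 7, 11, 18, 29, 47].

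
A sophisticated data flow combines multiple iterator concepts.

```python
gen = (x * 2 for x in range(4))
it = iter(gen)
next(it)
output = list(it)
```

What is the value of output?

Step 1: Generator produces [0, 2, 4, 6].
Step 2: next(it) consumes first element (0).
Step 3: list(it) collects remaining: [2, 4, 6].
Therefore output = [2, 4, 6].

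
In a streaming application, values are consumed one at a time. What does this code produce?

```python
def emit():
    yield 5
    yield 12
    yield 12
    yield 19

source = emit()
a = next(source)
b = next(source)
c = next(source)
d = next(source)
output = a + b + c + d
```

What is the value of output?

Step 1: Create generator and consume all values:
  a = next(source) = 5
  b = next(source) = 12
  c = next(source) = 12
  d = next(source) = 19
Step 2: output = 5 + 12 + 12 + 19 = 48.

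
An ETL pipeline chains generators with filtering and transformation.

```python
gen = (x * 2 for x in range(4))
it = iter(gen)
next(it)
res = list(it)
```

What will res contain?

Step 1: Generator produces [0, 2, 4, 6].
Step 2: next(it) consumes first element (0).
Step 3: list(it) collects remaining: [2, 4, 6].
Therefore res = [2, 4, 6].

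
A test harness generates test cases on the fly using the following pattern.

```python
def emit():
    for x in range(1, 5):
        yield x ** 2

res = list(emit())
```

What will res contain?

Step 1: For each x in range(1, 5), yield x**2:
  x=1: yield 1**2 = 1
  x=2: yield 2**2 = 4
  x=3: yield 3**2 = 9
  x=4: yield 4**2 = 16
Therefore res = [1, 4, 9, 16].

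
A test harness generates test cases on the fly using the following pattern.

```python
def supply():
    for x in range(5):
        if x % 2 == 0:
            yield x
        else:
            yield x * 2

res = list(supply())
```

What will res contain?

Step 1: For each x in range(5), yield x if even, else x*2:
  x=0 (even): yield 0
  x=1 (odd): yield 1*2 = 2
  x=2 (even): yield 2
  x=3 (odd): yield 3*2 = 6
  x=4 (even): yield 4
Therefore res = [0, 2, 2, 6, 4].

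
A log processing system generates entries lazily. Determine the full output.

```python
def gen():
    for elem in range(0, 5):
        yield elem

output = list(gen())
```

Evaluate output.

Step 1: The generator yields each value from range(0, 5).
Step 2: list() consumes all yields: [0, 1, 2, 3, 4].
Therefore output = [0, 1, 2, 3, 4].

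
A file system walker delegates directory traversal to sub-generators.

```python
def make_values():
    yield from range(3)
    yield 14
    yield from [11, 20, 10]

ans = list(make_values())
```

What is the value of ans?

Step 1: Trace yields in order:
  yield 0
  yield 1
  yield 2
  yield 14
  yield 11
  yield 20
  yield 10
Therefore ans = [0, 1, 2, 14, 11, 20, 10].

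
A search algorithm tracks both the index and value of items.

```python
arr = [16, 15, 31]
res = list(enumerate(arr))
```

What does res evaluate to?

Step 1: enumerate pairs each element with its index:
  (0, 16)
  (1, 15)
  (2, 31)
Therefore res = [(0, 16), (1, 15), (2, 31)].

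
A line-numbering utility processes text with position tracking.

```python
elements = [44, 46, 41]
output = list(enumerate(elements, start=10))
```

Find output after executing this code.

Step 1: enumerate with start=10:
  (10, 44)
  (11, 46)
  (12, 41)
Therefore output = [(10, 44), (11, 46), (12, 41)].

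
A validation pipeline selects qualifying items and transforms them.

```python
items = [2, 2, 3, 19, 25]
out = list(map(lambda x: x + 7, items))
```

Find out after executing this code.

Step 1: Apply lambda x: x + 7 to each element:
  2 -> 9
  2 -> 9
  3 -> 10
  19 -> 26
  25 -> 32
Therefore out = [9, 9, 10, 26, 32].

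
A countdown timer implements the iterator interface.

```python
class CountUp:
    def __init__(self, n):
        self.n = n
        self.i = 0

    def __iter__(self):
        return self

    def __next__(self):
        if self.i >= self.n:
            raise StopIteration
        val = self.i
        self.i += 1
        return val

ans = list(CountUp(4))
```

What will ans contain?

Step 1: CountUp(4) creates an iterator counting 0 to 3.
Step 2: list() consumes all values: [0, 1, 2, 3].
Therefore ans = [0, 1, 2, 3].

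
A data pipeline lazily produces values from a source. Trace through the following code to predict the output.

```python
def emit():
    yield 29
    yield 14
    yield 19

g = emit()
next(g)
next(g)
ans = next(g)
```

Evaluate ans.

Step 1: emit() creates a generator.
Step 2: next(g) yields 29 (consumed and discarded).
Step 3: next(g) yields 14 (consumed and discarded).
Step 4: next(g) yields 19, assigned to ans.
Therefore ans = 19.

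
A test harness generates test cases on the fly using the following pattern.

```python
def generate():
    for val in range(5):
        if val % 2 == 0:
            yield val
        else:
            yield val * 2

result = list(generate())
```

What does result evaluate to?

Step 1: For each val in range(5), yield val if even, else val*2:
  val=0 (even): yield 0
  val=1 (odd): yield 1*2 = 2
  val=2 (even): yield 2
  val=3 (odd): yield 3*2 = 6
  val=4 (even): yield 4
Therefore result = [0, 2, 2, 6, 4].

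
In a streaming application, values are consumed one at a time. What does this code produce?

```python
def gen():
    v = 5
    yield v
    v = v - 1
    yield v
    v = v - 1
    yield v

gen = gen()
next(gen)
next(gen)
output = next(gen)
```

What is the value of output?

Step 1: Trace through generator execution:
  Yield 1: v starts at 5, yield 5
  Yield 2: v = 5 - 1 = 4, yield 4
  Yield 3: v = 4 - 1 = 3, yield 3
Step 2: First next() gets 5, second next() gets the second value, third next() yields 3.
Therefore output = 3.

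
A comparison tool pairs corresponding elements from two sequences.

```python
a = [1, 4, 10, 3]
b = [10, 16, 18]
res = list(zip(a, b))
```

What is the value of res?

Step 1: zip stops at shortest (len(a)=4, len(b)=3):
  Index 0: (1, 10)
  Index 1: (4, 16)
  Index 2: (10, 18)
Step 2: Last element of a (3) has no pair, dropped.
Therefore res = [(1, 10), (4, 16), (10, 18)].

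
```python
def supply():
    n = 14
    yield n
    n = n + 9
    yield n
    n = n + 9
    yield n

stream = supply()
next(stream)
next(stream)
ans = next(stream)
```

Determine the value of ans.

Step 1: Trace through generator execution:
  Yield 1: n starts at 14, yield 14
  Yield 2: n = 14 + 9 = 23, yield 23
  Yield 3: n = 23 + 9 = 32, yield 32
Step 2: First next() gets 14, second next() gets the second value, third next() yields 32.
Therefore ans = 32.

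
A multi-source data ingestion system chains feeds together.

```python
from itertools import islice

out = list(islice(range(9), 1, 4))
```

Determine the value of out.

Step 1: islice(range(9), 1, 4) takes elements at indices [1, 4).
Step 2: Elements: [1, 2, 3].
Therefore out = [1, 2, 3].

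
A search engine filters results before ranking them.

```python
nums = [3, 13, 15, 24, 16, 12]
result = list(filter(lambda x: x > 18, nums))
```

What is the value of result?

Step 1: Filter elements > 18:
  3: removed
  13: removed
  15: removed
  24: kept
  16: removed
  12: removed
Therefore result = [24].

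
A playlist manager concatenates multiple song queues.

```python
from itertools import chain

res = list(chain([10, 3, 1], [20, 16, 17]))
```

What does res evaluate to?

Step 1: chain() concatenates iterables: [10, 3, 1] + [20, 16, 17].
Therefore res = [10, 3, 1, 20, 16, 17].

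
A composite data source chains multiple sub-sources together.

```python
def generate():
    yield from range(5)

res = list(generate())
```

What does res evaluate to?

Step 1: yield from delegates to the iterable, yielding each element.
Step 2: Collected values: [0, 1, 2, 3, 4].
Therefore res = [0, 1, 2, 3, 4].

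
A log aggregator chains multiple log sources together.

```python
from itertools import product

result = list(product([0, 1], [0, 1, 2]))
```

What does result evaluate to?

Step 1: product([0, 1], [0, 1, 2]) gives all pairs:
  (0, 0)
  (0, 1)
  (0, 2)
  (1, 0)
  (1, 1)
  (1, 2)
Therefore result = [(0, 0), (0, 1), (0, 2), (1, 0), (1, 1), (1, 2)].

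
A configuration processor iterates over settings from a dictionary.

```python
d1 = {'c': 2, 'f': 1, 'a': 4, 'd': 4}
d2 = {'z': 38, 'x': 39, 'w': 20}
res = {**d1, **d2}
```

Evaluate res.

Step 1: Merge d1 and d2 (d2 values override on key conflicts).
Step 2: d1 has keys ['c', 'f', 'a', 'd'], d2 has keys ['z', 'x', 'w'].
Therefore res = {'c': 2, 'f': 1, 'a': 4, 'd': 4, 'z': 38, 'x': 39, 'w': 20}.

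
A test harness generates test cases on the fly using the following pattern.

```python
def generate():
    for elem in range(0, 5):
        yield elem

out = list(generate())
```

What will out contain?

Step 1: The generator yields each value from range(0, 5).
Step 2: list() consumes all yields: [0, 1, 2, 3, 4].
Therefore out = [0, 1, 2, 3, 4].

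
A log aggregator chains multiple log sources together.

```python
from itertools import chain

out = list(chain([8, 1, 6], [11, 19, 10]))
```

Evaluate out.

Step 1: chain() concatenates iterables: [8, 1, 6] + [11, 19, 10].
Therefore out = [8, 1, 6, 11, 19, 10].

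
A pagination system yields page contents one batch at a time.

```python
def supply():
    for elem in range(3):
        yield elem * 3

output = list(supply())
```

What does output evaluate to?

Step 1: For each elem in range(3), yield elem * 3:
  elem=0: yield 0 * 3 = 0
  elem=1: yield 1 * 3 = 3
  elem=2: yield 2 * 3 = 6
Therefore output = [0, 3, 6].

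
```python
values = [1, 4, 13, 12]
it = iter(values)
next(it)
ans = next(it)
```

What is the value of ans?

Step 1: Create iterator over [1, 4, 13, 12].
Step 2: next() consumes 1.
Step 3: next() returns 4.
Therefore ans = 4.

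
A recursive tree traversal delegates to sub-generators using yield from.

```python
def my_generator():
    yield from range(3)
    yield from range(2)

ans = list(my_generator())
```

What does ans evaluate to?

Step 1: Trace yields in order:
  yield 0
  yield 1
  yield 2
  yield 0
  yield 1
Therefore ans = [0, 1, 2, 0, 1].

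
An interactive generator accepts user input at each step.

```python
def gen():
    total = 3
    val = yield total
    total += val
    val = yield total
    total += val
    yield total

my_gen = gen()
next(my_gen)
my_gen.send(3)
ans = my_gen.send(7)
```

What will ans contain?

Step 1: next() -> yield total=3.
Step 2: send(3) -> val=3, total = 3+3 = 6, yield 6.
Step 3: send(7) -> val=7, total = 6+7 = 13, yield 13.
Therefore ans = 13.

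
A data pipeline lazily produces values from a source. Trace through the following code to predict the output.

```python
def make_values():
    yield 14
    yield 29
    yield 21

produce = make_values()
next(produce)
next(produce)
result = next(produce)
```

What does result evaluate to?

Step 1: make_values() creates a generator.
Step 2: next(produce) yields 14 (consumed and discarded).
Step 3: next(produce) yields 29 (consumed and discarded).
Step 4: next(produce) yields 21, assigned to result.
Therefore result = 21.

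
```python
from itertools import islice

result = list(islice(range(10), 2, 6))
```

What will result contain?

Step 1: islice(range(10), 2, 6) takes elements at indices [2, 6).
Step 2: Elements: [2, 3, 4, 5].
Therefore result = [2, 3, 4, 5].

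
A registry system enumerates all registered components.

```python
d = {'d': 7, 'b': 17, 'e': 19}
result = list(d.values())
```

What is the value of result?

Step 1: d.values() returns the dictionary values in insertion order.
Therefore result = [7, 17, 19].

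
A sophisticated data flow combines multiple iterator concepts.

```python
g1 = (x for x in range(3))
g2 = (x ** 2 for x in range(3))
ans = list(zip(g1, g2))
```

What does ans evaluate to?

Step 1: g1 produces [0, 1, 2].
Step 2: g2 produces [0, 1, 4].
Step 3: zip pairs them: [(0, 0), (1, 1), (2, 4)].
Therefore ans = [(0, 0), (1, 1), (2, 4)].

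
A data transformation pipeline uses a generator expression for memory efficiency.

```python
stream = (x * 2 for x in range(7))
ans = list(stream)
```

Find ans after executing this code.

Step 1: For each x in range(7), compute x*2:
  x=0: 0*2 = 0
  x=1: 1*2 = 2
  x=2: 2*2 = 4
  x=3: 3*2 = 6
  x=4: 4*2 = 8
  x=5: 5*2 = 10
  x=6: 6*2 = 12
Therefore ans = [0, 2, 4, 6, 8, 10, 12].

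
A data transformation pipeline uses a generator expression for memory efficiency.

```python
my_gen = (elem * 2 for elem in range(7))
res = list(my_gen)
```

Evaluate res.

Step 1: For each elem in range(7), compute elem*2:
  elem=0: 0*2 = 0
  elem=1: 1*2 = 2
  elem=2: 2*2 = 4
  elem=3: 3*2 = 6
  elem=4: 4*2 = 8
  elem=5: 5*2 = 10
  elem=6: 6*2 = 12
Therefore res = [0, 2, 4, 6, 8, 10, 12].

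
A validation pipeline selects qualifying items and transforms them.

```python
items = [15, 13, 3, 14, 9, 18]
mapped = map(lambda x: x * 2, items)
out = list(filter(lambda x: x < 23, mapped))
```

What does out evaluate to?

Step 1: Map x * 2:
  15 -> 30
  13 -> 26
  3 -> 6
  14 -> 28
  9 -> 18
  18 -> 36
Step 2: Filter for < 23:
  30: removed
  26: removed
  6: kept
  28: removed
  18: kept
  36: removed
Therefore out = [6, 18].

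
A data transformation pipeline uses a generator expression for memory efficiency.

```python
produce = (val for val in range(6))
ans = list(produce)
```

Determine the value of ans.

Step 1: Generator expression iterates range(6): [0, 1, 2, 3, 4, 5].
Step 2: list() collects all values.
Therefore ans = [0, 1, 2, 3, 4, 5].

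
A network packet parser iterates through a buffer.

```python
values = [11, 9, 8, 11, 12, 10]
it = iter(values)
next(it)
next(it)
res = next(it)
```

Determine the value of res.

Step 1: Create iterator over [11, 9, 8, 11, 12, 10].
Step 2: next() consumes 11.
Step 3: next() consumes 9.
Step 4: next() returns 8.
Therefore res = 8.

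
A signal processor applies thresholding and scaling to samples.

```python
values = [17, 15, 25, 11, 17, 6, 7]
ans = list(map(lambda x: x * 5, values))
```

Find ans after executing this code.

Step 1: Apply lambda x: x * 5 to each element:
  17 -> 85
  15 -> 75
  25 -> 125
  11 -> 55
  17 -> 85
  6 -> 30
  7 -> 35
Therefore ans = [85, 75, 125, 55, 85, 30, 35].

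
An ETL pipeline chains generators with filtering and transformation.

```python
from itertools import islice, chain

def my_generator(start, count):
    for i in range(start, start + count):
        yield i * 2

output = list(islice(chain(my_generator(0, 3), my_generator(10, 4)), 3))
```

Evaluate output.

Step 1: my_generator(0, 3) yields [0, 2, 4].
Step 2: my_generator(10, 4) yields [20, 22, 24, 26].
Step 3: chain concatenates: [0, 2, 4, 20, 22, 24, 26].
Step 4: islice takes first 3: [0, 2, 4].
Therefore output = [0, 2, 4].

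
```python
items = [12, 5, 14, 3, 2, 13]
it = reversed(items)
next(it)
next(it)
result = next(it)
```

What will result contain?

Step 1: reversed([12, 5, 14, 3, 2, 13]) gives iterator: [13, 2, 3, 14, 5, 12].
Step 2: First next() = 13, second next() = 2.
Step 3: Third next() = 3.
Therefore result = 3.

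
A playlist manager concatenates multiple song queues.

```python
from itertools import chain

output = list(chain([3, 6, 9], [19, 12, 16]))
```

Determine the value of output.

Step 1: chain() concatenates iterables: [3, 6, 9] + [19, 12, 16].
Therefore output = [3, 6, 9, 19, 12, 16].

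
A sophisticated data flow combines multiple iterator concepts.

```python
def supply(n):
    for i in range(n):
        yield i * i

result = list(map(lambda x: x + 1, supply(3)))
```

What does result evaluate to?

Step 1: supply(3) yields squares: [0, 1, 4].
Step 2: map adds 1 to each: [1, 2, 5].
Therefore result = [1, 2, 5].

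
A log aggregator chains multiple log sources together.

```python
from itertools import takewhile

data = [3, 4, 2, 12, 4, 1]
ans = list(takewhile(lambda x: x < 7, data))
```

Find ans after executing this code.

Step 1: takewhile stops at first element >= 7:
  3 < 7: take
  4 < 7: take
  2 < 7: take
  12 >= 7: stop
Therefore ans = [3, 4, 2].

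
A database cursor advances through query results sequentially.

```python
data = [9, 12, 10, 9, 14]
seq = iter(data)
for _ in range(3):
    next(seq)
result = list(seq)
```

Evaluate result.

Step 1: Create iterator over [9, 12, 10, 9, 14].
Step 2: Advance 3 positions (consuming [9, 12, 10]).
Step 3: list() collects remaining elements: [9, 14].
Therefore result = [9, 14].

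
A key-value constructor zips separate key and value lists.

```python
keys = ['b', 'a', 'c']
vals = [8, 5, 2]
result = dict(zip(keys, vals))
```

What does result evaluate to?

Step 1: zip pairs keys with values:
  'b' -> 8
  'a' -> 5
  'c' -> 2
Therefore result = {'b': 8, 'a': 5, 'c': 2}.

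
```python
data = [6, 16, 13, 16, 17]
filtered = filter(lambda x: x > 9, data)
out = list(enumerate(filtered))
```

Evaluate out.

Step 1: Filter [6, 16, 13, 16, 17] for > 9: [16, 13, 16, 17].
Step 2: enumerate re-indexes from 0: [(0, 16), (1, 13), (2, 16), (3, 17)].
Therefore out = [(0, 16), (1, 13), (2, 16), (3, 17)].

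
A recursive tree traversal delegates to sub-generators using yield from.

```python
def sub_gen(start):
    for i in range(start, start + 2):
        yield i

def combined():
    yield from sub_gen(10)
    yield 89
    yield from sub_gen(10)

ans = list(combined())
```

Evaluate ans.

Step 1: combined() delegates to sub_gen(10):
  yield 10
  yield 11
Step 2: yield 89
Step 3: Delegates to sub_gen(10):
  yield 10
  yield 11
Therefore ans = [10, 11, 89, 10, 11].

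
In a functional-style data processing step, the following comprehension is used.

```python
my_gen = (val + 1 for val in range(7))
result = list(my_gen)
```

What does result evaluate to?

Step 1: For each val in range(7), compute val+1:
  val=0: 0+1 = 1
  val=1: 1+1 = 2
  val=2: 2+1 = 3
  val=3: 3+1 = 4
  val=4: 4+1 = 5
  val=5: 5+1 = 6
  val=6: 6+1 = 7
Therefore result = [1, 2, 3, 4, 5, 6, 7].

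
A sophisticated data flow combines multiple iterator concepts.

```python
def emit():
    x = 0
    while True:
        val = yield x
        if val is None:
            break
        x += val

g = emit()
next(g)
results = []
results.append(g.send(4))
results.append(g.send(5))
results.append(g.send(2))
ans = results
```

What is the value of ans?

Step 1: next(g) -> yield 0.
Step 2: send(4) -> x = 4, yield 4.
Step 3: send(5) -> x = 9, yield 9.
Step 4: send(2) -> x = 11, yield 11.
Therefore ans = [4, 9, 11].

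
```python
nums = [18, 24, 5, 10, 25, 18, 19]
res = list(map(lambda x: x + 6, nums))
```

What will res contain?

Step 1: Apply lambda x: x + 6 to each element:
  18 -> 24
  24 -> 30
  5 -> 11
  10 -> 16
  25 -> 31
  18 -> 24
  19 -> 25
Therefore res = [24, 30, 11, 16, 31, 24, 25].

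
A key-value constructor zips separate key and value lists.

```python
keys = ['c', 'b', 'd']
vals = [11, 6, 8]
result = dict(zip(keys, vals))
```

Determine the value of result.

Step 1: zip pairs keys with values:
  'c' -> 11
  'b' -> 6
  'd' -> 8
Therefore result = {'c': 11, 'b': 6, 'd': 8}.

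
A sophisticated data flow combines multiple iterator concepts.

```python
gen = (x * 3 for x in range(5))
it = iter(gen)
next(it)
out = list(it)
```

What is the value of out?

Step 1: Generator produces [0, 3, 6, 9, 12].
Step 2: next(it) consumes first element (0).
Step 3: list(it) collects remaining: [3, 6, 9, 12].
Therefore out = [3, 6, 9, 12].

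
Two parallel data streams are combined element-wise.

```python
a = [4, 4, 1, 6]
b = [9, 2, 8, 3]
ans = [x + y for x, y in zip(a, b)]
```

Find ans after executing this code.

Step 1: Add corresponding elements:
  4 + 9 = 13
  4 + 2 = 6
  1 + 8 = 9
  6 + 3 = 9
Therefore ans = [13, 6, 9, 9].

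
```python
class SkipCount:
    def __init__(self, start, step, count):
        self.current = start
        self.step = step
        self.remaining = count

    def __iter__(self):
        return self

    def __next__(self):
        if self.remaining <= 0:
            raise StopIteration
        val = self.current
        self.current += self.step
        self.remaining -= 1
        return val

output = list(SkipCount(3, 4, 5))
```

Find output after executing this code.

Step 1: SkipCount starts at 3, increments by 4, for 5 steps:
  Yield 3, then current += 4
  Yield 7, then current += 4
  Yield 11, then current += 4
  Yield 15, then current += 4
  Yield 19, then current += 4
Therefore output = [3, 7, 11, 15, 19].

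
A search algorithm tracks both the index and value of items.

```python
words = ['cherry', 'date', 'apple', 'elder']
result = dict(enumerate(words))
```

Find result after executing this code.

Step 1: enumerate pairs indices with words:
  0 -> 'cherry'
  1 -> 'date'
  2 -> 'apple'
  3 -> 'elder'
Therefore result = {0: 'cherry', 1: 'date', 2: 'apple', 3: 'elder'}.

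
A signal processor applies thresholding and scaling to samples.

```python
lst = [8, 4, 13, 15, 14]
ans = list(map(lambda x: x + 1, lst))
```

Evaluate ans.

Step 1: Apply lambda x: x + 1 to each element:
  8 -> 9
  4 -> 5
  13 -> 14
  15 -> 16
  14 -> 15
Therefore ans = [9, 5, 14, 16, 15].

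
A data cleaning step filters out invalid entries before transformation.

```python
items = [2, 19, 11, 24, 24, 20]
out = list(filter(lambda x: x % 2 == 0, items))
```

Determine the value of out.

Step 1: Filter elements divisible by 2:
  2 % 2 = 0: kept
  19 % 2 = 1: removed
  11 % 2 = 1: removed
  24 % 2 = 0: kept
  24 % 2 = 0: kept
  20 % 2 = 0: kept
Therefore out = [2, 24, 24, 20].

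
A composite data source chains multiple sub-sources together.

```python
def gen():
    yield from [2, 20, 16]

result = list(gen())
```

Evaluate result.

Step 1: yield from delegates to the iterable, yielding each element.
Step 2: Collected values: [2, 20, 16].
Therefore result = [2, 20, 16].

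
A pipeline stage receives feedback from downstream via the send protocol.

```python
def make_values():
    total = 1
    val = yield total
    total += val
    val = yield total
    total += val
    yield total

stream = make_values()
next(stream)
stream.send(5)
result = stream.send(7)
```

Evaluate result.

Step 1: next() -> yield total=1.
Step 2: send(5) -> val=5, total = 1+5 = 6, yield 6.
Step 3: send(7) -> val=7, total = 6+7 = 13, yield 13.
Therefore result = 13.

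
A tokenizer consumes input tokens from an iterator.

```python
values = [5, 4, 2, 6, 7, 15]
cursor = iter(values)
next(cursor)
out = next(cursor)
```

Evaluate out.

Step 1: Create iterator over [5, 4, 2, 6, 7, 15].
Step 2: next() consumes 5.
Step 3: next() returns 4.
Therefore out = 4.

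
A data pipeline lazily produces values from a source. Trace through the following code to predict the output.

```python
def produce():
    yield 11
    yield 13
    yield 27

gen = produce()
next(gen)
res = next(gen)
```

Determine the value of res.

Step 1: produce() creates a generator.
Step 2: next(gen) yields 11 (consumed and discarded).
Step 3: next(gen) yields 13, assigned to res.
Therefore res = 13.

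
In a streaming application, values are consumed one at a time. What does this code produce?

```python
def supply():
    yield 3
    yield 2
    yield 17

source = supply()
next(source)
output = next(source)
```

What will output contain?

Step 1: supply() creates a generator.
Step 2: next(source) yields 3 (consumed and discarded).
Step 3: next(source) yields 2, assigned to output.
Therefore output = 2.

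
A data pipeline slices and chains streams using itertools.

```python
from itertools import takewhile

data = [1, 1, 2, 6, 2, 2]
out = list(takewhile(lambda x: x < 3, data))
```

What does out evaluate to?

Step 1: takewhile stops at first element >= 3:
  1 < 3: take
  1 < 3: take
  2 < 3: take
  6 >= 3: stop
Therefore out = [1, 1, 2].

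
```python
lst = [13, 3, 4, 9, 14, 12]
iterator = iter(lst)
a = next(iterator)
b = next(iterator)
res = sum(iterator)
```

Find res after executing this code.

Step 1: Create iterator over [13, 3, 4, 9, 14, 12].
Step 2: a = next() = 13, b = next() = 3.
Step 3: sum() of remaining [4, 9, 14, 12] = 39.
Therefore res = 39.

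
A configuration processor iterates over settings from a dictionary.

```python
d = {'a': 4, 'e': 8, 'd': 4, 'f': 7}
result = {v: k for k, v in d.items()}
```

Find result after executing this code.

Step 1: Invert dict (swap keys and values):
  'a': 4 -> 4: 'a'
  'e': 8 -> 8: 'e'
  'd': 4 -> 4: 'd'
  'f': 7 -> 7: 'f'
Therefore result = {4: 'd', 8: 'e', 7: 'f'}.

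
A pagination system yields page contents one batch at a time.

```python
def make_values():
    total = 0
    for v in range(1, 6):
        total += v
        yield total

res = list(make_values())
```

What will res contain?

Step 1: Generator accumulates running sum:
  v=1: total = 1, yield 1
  v=2: total = 3, yield 3
  v=3: total = 6, yield 6
  v=4: total = 10, yield 10
  v=5: total = 15, yield 15
Therefore res = [1, 3, 6, 10, 15].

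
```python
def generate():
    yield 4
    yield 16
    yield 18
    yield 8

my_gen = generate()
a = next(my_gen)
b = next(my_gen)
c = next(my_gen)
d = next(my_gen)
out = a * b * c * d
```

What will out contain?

Step 1: Create generator and consume all values:
  a = next(my_gen) = 4
  b = next(my_gen) = 16
  c = next(my_gen) = 18
  d = next(my_gen) = 8
Step 2: out = 4 * 16 * 18 * 8 = 9216.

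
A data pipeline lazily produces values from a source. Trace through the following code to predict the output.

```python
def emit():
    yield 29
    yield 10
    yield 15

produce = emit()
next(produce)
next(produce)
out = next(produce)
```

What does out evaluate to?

Step 1: emit() creates a generator.
Step 2: next(produce) yields 29 (consumed and discarded).
Step 3: next(produce) yields 10 (consumed and discarded).
Step 4: next(produce) yields 15, assigned to out.
Therefore out = 15.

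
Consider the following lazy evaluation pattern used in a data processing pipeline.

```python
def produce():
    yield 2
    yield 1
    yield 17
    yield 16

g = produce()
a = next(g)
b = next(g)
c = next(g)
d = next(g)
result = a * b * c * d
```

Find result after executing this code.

Step 1: Create generator and consume all values:
  a = next(g) = 2
  b = next(g) = 1
  c = next(g) = 17
  d = next(g) = 16
Step 2: result = 2 * 1 * 17 * 16 = 544.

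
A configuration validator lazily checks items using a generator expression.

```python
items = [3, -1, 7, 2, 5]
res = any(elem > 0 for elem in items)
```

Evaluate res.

Step 1: Check elem > 0 for each element in [3, -1, 7, 2, 5]:
  3 > 0: True
  -1 > 0: False
  7 > 0: True
  2 > 0: True
  5 > 0: True
Step 2: any() returns True.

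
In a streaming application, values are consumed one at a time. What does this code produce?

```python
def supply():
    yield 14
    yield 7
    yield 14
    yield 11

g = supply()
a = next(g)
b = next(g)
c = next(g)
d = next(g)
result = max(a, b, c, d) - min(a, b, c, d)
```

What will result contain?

Step 1: Create generator and consume all values:
  a = next(g) = 14
  b = next(g) = 7
  c = next(g) = 14
  d = next(g) = 11
Step 2: max = 14, min = 7, result = 14 - 7 = 7.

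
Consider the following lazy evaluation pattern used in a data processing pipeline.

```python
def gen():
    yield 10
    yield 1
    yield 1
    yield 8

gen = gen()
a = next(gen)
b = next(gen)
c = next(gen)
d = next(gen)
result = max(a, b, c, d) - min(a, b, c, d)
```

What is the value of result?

Step 1: Create generator and consume all values:
  a = next(gen) = 10
  b = next(gen) = 1
  c = next(gen) = 1
  d = next(gen) = 8
Step 2: max = 10, min = 1, result = 10 - 1 = 9.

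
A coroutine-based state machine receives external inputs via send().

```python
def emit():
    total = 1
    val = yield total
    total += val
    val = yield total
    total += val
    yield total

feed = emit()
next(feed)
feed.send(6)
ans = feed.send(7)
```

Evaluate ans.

Step 1: next() -> yield total=1.
Step 2: send(6) -> val=6, total = 1+6 = 7, yield 7.
Step 3: send(7) -> val=7, total = 7+7 = 14, yield 14.
Therefore ans = 14.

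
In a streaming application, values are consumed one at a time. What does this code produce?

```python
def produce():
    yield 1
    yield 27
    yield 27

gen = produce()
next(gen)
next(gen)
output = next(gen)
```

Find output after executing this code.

Step 1: produce() creates a generator.
Step 2: next(gen) yields 1 (consumed and discarded).
Step 3: next(gen) yields 27 (consumed and discarded).
Step 4: next(gen) yields 27, assigned to output.
Therefore output = 27.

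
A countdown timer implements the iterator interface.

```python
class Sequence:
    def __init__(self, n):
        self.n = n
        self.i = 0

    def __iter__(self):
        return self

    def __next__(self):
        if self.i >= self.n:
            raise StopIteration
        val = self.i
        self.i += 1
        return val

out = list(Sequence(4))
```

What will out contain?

Step 1: Sequence(4) creates an iterator counting 0 to 3.
Step 2: list() consumes all values: [0, 1, 2, 3].
Therefore out = [0, 1, 2, 3].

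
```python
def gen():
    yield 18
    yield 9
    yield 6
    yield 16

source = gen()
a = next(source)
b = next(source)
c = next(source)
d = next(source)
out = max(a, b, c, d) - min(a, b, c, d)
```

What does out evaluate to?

Step 1: Create generator and consume all values:
  a = next(source) = 18
  b = next(source) = 9
  c = next(source) = 6
  d = next(source) = 16
Step 2: max = 18, min = 6, out = 18 - 6 = 12.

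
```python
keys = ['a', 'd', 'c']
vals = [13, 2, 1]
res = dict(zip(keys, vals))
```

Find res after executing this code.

Step 1: zip pairs keys with values:
  'a' -> 13
  'd' -> 2
  'c' -> 1
Therefore res = {'a': 13, 'd': 2, 'c': 1}.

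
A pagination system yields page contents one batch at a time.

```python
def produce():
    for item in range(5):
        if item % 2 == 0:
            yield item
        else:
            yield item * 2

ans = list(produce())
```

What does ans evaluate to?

Step 1: For each item in range(5), yield item if even, else item*2:
  item=0 (even): yield 0
  item=1 (odd): yield 1*2 = 2
  item=2 (even): yield 2
  item=3 (odd): yield 3*2 = 6
  item=4 (even): yield 4
Therefore ans = [0, 2, 2, 6, 4].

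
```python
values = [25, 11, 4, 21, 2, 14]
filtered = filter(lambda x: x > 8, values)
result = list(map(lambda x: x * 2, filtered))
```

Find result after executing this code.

Step 1: Filter values for elements > 8:
  25: kept
  11: kept
  4: removed
  21: kept
  2: removed
  14: kept
Step 2: Map x * 2 on filtered [25, 11, 21, 14]:
  25 -> 50
  11 -> 22
  21 -> 42
  14 -> 28
Therefore result = [50, 22, 42, 28].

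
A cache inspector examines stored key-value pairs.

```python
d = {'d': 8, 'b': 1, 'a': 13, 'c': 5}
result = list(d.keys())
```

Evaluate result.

Step 1: d.keys() returns the dictionary keys in insertion order.
Therefore result = ['d', 'b', 'a', 'c'].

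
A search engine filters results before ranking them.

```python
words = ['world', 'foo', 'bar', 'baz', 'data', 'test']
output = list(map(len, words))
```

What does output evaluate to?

Step 1: Map len() to each word:
  'world' -> 5
  'foo' -> 3
  'bar' -> 3
  'baz' -> 3
  'data' -> 4
  'test' -> 4
Therefore output = [5, 3, 3, 3, 4, 4].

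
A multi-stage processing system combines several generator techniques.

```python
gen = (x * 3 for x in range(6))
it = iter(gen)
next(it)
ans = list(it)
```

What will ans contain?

Step 1: Generator produces [0, 3, 6, 9, 12, 15].
Step 2: next(it) consumes first element (0).
Step 3: list(it) collects remaining: [3, 6, 9, 12, 15].
Therefore ans = [3, 6, 9, 12, 15].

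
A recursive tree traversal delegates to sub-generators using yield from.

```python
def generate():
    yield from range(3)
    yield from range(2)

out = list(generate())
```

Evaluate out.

Step 1: Trace yields in order:
  yield 0
  yield 1
  yield 2
  yield 0
  yield 1
Therefore out = [0, 1, 2, 0, 1].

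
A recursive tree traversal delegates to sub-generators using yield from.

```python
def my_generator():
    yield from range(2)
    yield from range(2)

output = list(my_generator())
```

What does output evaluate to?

Step 1: Trace yields in order:
  yield 0
  yield 1
  yield 0
  yield 1
Therefore output = [0, 1, 0, 1].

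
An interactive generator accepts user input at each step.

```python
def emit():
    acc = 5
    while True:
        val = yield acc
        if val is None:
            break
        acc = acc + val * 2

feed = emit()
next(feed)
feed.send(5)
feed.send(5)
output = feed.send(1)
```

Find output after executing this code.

Step 1: next() -> yield acc=5.
Step 2: send(5) -> val=5, acc = 5 + 5*2 = 15, yield 15.
Step 3: send(5) -> val=5, acc = 15 + 5*2 = 25, yield 25.
Step 4: send(1) -> val=1, acc = 25 + 1*2 = 27, yield 27.
Therefore output = 27.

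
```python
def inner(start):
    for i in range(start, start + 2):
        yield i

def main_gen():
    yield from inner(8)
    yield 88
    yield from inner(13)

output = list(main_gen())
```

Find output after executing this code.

Step 1: main_gen() delegates to inner(8):
  yield 8
  yield 9
Step 2: yield 88
Step 3: Delegates to inner(13):
  yield 13
  yield 14
Therefore output = [8, 9, 88, 13, 14].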